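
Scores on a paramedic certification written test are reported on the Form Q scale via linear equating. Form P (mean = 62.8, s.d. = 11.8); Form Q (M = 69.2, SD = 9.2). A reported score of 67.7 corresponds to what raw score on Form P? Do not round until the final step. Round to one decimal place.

60.9

Invert y = (SD_Y/SD_X)(x − M_X) + M_Y:
x = (SD_X/SD_Y)(y − M_Y) + M_X = (11.8/9.2)(67.7 − 69.2) + 62.8
x = 1.282609 × -1.500 + 62.8 = 60.9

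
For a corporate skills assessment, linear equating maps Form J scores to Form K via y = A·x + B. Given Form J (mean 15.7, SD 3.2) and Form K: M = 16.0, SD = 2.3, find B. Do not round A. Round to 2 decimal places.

4.72

A = SD_Y / SD_X = 2.3 / 3.2 = 0.718750
B = M_Y − A·M_X = 16.0 − 0.718750 × 15.7 = 4.72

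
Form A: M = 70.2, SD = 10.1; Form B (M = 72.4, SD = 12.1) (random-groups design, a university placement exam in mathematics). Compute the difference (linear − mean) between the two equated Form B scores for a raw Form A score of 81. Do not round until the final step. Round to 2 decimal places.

2.14

Mean-equated: 81 + (72.4 − 70.2) = 83.20
Linear-equated: (12.1/10.1)(81 − 70.2) + 72.4 = 85.339
Difference = 85.339 − 83.20 = 2.14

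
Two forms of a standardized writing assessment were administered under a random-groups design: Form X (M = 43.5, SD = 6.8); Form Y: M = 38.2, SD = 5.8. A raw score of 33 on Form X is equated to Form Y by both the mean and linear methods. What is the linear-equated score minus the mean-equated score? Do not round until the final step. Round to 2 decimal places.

1.54

Mean-equated: 33 + (38.2 − 43.5) = 27.70
Linear-equated: (5.8/6.8)(33 − 43.5) + 38.2 = 29.244
Difference = 29.244 − 27.70 = 1.54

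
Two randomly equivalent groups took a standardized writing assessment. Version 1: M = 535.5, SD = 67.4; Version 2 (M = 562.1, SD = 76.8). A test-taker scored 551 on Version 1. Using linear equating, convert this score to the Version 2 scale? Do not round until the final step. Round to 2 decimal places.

579.76

Linear equating: y = (SD_Y/SD_X)(x − M_X) + M_Y
y = (76.8/67.4)(551 − 535.5) + 562.1
y = 1.139466 × 15.5 + 562.1 = 17.6617 + 562.1 = 579.76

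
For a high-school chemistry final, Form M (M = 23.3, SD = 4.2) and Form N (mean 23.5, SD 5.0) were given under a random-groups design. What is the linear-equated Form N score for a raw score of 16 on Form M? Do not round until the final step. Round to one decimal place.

14.8

Linear equating: y = (SD_Y/SD_X)(x − M_X) + M_Y
y = (5.0/4.2)(16 − 23.3) + 23.5
y = 1.190476 × -7.3 + 23.5 = -8.6905 + 23.5 = 14.8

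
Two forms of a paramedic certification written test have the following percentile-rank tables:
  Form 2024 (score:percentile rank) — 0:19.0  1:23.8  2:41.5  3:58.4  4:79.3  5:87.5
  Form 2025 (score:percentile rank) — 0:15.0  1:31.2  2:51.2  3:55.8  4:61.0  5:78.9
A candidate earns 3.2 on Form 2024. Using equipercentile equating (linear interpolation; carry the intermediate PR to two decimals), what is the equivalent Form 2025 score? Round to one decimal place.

PR of 3.2 on Form 2024: 58.4 + (3.2 − 3)/(4 − 3) × (79.3 − 58.4) = 62.58
On Form 2025, PR 62.58 falls between score 4 (PR 61.0) and 5 (PR 78.9).
Interpolate: 4 + (62.58 − 61.0)/(78.9 − 61.0) × (5 − 4) = 4.1

4.1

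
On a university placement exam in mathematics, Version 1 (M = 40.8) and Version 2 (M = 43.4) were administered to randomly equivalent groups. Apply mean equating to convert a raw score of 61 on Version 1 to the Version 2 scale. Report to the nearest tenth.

63.6

Mean equating: y = x + (M_Y − M_X) = 61 + (43.4 − 40.8) = 63.6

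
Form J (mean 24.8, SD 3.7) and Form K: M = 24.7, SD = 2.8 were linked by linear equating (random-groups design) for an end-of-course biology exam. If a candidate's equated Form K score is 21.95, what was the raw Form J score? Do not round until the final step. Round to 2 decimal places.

21.17

Invert y = (SD_Y/SD_X)(x − M_X) + M_Y:
x = (SD_X/SD_Y)(y − M_Y) + M_X = (3.7/2.8)(21.95 − 24.7) + 24.8
x = 1.321429 × -2.750 + 24.8 = 21.17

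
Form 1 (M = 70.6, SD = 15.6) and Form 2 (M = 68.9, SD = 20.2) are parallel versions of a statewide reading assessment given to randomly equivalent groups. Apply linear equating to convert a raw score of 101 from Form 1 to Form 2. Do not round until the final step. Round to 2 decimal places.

Linear equating: y = (SD_Y/SD_X)(x − M_X) + M_Y
y = (20.2/15.6)(101 − 70.6) + 68.9
y = 1.294872 × 30.4 + 68.9 = 39.3641 + 68.9 = 108.26

108.26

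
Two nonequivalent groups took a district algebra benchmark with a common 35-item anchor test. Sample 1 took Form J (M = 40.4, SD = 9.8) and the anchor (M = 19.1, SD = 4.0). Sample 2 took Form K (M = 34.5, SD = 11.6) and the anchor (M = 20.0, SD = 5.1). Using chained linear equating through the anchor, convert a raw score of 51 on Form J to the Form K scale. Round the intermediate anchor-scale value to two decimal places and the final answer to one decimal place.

42.3

Form J → anchor (Sample 1): v = (4.0/9.8)(51 − 40.4) + 19.1 = 23.43
anchor → Form K (Sample 2): y = (11.6/5.1)(23.43 − 20.0) + 34.5 = 42.3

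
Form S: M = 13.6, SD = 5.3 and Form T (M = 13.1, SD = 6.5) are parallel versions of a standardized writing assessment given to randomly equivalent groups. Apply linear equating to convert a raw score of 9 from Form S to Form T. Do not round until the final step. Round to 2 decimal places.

Linear equating: y = (SD_Y/SD_X)(x − M_X) + M_Y
y = (6.5/5.3)(9 − 13.6) + 13.1
y = 1.226415 × -4.6 + 13.1 = -5.6415 + 13.1 = 7.46

7.46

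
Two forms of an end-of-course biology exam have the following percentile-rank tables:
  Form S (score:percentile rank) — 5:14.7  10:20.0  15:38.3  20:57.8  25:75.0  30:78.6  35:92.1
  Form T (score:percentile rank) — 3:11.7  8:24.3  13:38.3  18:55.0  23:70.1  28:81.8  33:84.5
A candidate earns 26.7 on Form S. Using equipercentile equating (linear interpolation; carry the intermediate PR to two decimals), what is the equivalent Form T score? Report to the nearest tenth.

PR of 26.7 on Form S: 75.0 + (26.7 − 25)/(30 − 25) × (78.6 − 75.0) = 76.22
On Form T, PR 76.22 falls between score 23 (PR 70.1) and 28 (PR 81.8).
Interpolate: 23 + (76.22 − 70.1)/(81.8 − 70.1) × (28 − 23) = 25.6

25.6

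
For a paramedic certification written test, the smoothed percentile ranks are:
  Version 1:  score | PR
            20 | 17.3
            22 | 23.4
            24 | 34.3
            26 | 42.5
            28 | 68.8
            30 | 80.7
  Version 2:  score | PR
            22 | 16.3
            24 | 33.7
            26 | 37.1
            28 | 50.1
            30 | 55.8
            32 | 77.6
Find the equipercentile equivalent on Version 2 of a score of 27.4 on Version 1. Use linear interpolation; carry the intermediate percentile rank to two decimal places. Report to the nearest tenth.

30.5

PR of 27.4 on Version 1: 42.5 + (27.4 − 26)/(28 − 26) × (68.8 − 42.5) = 60.91
On Version 2, PR 60.91 falls between score 30 (PR 55.8) and 32 (PR 77.6).
Interpolate: 30 + (60.91 − 55.8)/(77.6 − 55.8) × (32 − 30) = 30.5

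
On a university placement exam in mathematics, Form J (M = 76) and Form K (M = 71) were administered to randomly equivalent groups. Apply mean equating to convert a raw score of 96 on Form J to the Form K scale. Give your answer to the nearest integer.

91

Mean equating: y = x + (M_Y − M_X) = 96 + (71 − 76) = 91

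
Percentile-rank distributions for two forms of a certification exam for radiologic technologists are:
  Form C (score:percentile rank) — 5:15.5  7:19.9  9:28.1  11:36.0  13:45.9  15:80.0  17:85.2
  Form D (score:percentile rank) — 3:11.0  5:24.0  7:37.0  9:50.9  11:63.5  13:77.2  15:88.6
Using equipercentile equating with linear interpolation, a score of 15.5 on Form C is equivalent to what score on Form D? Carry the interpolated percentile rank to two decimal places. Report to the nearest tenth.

13.7

PR of 15.5 on Form C: 80.0 + (15.5 − 15)/(17 − 15) × (85.2 − 80.0) = 81.30
On Form D, PR 81.30 falls between score 13 (PR 77.2) and 15 (PR 88.6).
Interpolate: 13 + (81.30 − 77.2)/(88.6 − 77.2) × (15 − 13) = 13.7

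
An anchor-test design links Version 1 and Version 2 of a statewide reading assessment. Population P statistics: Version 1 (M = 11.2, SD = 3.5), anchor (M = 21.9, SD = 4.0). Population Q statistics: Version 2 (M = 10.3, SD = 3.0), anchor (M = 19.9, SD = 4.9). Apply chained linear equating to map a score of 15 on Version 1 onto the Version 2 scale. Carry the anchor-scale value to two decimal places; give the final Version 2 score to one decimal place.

Version 1 → anchor (Population P): v = (4.0/3.5)(15 − 11.2) + 21.9 = 26.24
anchor → Version 2 (Population Q): y = (3.0/4.9)(26.24 − 19.9) + 10.3 = 14.2

14.2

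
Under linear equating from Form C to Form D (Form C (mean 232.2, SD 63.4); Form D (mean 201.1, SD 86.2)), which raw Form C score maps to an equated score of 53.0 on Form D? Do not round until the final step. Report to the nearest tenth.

Invert y = (SD_Y/SD_X)(x − M_X) + M_Y:
x = (SD_X/SD_Y)(y − M_Y) + M_X = (63.4/86.2)(53.0 − 201.1) + 232.2
x = 0.735499 × -148.100 + 232.2 = 123.3

123.3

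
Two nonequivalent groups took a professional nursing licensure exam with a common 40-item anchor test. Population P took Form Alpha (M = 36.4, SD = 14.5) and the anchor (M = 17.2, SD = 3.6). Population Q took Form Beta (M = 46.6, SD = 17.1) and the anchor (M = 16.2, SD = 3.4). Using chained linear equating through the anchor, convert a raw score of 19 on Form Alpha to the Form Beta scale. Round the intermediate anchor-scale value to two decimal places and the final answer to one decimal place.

Form Alpha → anchor (Population P): v = (3.6/14.5)(19 − 36.4) + 17.2 = 12.88
anchor → Form Beta (Population Q): y = (17.1/3.4)(12.88 − 16.2) + 46.6 = 29.9

29.9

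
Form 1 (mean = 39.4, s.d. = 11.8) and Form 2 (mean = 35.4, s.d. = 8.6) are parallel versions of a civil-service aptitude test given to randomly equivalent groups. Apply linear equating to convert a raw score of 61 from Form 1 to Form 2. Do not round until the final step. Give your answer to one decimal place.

51.1

Linear equating: y = (SD_Y/SD_X)(x − M_X) + M_Y
y = (8.6/11.8)(61 − 39.4) + 35.4
y = 0.728814 × 21.6 + 35.4 = 15.7424 + 35.4 = 51.1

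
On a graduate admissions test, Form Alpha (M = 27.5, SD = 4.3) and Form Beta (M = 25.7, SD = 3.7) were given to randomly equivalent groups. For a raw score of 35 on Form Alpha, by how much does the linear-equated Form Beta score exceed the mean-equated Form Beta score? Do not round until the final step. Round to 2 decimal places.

Mean-equated: 35 + (25.7 − 27.5) = 33.20
Linear-equated: (3.7/4.3)(35 − 27.5) + 25.7 = 32.153
Difference = 32.153 − 33.20 = -1.05

-1.05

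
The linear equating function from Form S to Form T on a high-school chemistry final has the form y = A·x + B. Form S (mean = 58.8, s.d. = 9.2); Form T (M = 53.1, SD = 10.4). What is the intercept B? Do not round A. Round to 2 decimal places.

A = SD_Y / SD_X = 10.4 / 9.2 = 1.130435
B = M_Y − A·M_X = 53.1 − 1.130435 × 58.8 = -13.37

-13.37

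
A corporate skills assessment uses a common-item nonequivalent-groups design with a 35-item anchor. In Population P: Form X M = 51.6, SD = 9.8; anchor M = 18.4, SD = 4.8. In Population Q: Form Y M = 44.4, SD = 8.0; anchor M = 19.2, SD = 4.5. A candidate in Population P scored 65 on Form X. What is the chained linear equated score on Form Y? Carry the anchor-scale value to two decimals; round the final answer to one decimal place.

Form X → anchor (Population P): v = (4.8/9.8)(65 − 51.6) + 18.4 = 24.96
anchor → Form Y (Population Q): y = (8.0/4.5)(24.96 − 19.2) + 44.4 = 54.6

54.6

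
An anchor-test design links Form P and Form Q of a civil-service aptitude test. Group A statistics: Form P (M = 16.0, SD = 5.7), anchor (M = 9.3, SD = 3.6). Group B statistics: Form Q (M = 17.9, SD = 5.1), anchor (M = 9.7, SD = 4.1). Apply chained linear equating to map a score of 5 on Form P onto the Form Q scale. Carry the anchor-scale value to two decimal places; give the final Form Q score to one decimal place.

8.8

Form P → anchor (Group A): v = (3.6/5.7)(5 − 16.0) + 9.3 = 2.35
anchor → Form Q (Group B): y = (5.1/4.1)(2.35 − 9.7) + 17.9 = 8.8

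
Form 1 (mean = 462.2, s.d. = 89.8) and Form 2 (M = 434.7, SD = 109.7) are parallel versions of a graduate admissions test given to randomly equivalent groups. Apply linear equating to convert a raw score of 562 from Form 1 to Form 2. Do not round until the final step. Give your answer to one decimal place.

Linear equating: y = (SD_Y/SD_X)(x − M_X) + M_Y
y = (109.7/89.8)(562 − 462.2) + 434.7
y = 1.221604 × 99.8 + 434.7 = 121.9160 + 434.7 = 556.6

556.6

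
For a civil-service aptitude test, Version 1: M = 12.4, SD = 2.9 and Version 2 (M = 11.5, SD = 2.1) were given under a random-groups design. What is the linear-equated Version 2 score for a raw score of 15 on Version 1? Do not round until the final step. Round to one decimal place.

Linear equating: y = (SD_Y/SD_X)(x − M_X) + M_Y
y = (2.1/2.9)(15 − 12.4) + 11.5
y = 0.724138 × 2.6 + 11.5 = 1.8828 + 11.5 = 13.4

13.4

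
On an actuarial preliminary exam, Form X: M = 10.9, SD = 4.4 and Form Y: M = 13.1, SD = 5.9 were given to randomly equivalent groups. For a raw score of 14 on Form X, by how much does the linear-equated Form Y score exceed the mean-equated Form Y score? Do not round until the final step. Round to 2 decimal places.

Mean-equated: 14 + (13.1 − 10.9) = 16.20
Linear-equated: (5.9/4.4)(14 − 10.9) + 13.1 = 17.257
Difference = 17.257 − 16.20 = 1.06

1.06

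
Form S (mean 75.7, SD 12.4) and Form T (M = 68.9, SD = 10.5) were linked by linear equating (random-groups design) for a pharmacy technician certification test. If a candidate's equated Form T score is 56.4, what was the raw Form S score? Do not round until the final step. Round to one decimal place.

60.9

Invert y = (SD_Y/SD_X)(x − M_X) + M_Y:
x = (SD_X/SD_Y)(y − M_Y) + M_X = (12.4/10.5)(56.4 − 68.9) + 75.7
x = 1.180952 × -12.500 + 75.7 = 60.9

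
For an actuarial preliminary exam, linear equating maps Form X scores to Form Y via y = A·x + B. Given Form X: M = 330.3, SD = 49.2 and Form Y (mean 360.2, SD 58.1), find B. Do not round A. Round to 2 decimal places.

A = SD_Y / SD_X = 58.1 / 49.2 = 1.180894
B = M_Y − A·M_X = 360.2 − 1.180894 × 330.3 = -29.85

-29.85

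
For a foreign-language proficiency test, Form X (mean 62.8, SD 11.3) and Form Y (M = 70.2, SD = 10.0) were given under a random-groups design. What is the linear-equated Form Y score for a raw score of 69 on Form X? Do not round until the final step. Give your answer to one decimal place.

Linear equating: y = (SD_Y/SD_X)(x − M_X) + M_Y
y = (10.0/11.3)(69 − 62.8) + 70.2
y = 0.884956 × 6.2 + 70.2 = 5.4867 + 70.2 = 75.7

75.7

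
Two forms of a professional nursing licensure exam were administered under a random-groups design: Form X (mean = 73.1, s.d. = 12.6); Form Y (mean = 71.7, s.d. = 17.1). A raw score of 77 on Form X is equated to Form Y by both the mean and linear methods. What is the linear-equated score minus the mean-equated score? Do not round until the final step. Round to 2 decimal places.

1.39

Mean-equated: 77 + (71.7 − 73.1) = 75.60
Linear-equated: (17.1/12.6)(77 − 73.1) + 71.7 = 76.993
Difference = 76.993 − 75.60 = 1.39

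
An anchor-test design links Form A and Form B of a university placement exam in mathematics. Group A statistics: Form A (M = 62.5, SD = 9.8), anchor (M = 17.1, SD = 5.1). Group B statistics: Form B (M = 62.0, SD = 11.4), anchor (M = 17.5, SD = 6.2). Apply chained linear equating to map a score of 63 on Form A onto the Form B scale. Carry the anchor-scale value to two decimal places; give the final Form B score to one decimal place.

Form A → anchor (Group A): v = (5.1/9.8)(63 − 62.5) + 17.1 = 17.36
anchor → Form B (Group B): y = (11.4/6.2)(17.36 − 17.5) + 62.0 = 61.7

61.7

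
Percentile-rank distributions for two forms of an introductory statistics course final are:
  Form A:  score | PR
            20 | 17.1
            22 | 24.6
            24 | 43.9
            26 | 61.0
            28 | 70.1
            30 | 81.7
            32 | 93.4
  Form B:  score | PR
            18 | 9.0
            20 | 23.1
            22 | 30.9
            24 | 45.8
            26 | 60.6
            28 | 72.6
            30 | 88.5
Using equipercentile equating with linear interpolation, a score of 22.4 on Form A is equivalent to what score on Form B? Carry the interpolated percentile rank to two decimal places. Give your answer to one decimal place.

21.4

PR of 22.4 on Form A: 24.6 + (22.4 − 22)/(24 − 22) × (43.9 − 24.6) = 28.46
On Form B, PR 28.46 falls between score 20 (PR 23.1) and 22 (PR 30.9).
Interpolate: 20 + (28.46 − 23.1)/(30.9 − 23.1) × (22 − 20) = 21.4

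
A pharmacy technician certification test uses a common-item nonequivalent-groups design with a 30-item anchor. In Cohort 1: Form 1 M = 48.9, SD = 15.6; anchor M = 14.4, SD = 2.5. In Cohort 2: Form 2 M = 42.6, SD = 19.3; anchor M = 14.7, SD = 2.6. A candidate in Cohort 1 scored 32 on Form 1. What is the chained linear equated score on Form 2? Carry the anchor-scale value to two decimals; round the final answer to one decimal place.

20.3

Form 1 → anchor (Cohort 1): v = (2.5/15.6)(32 − 48.9) + 14.4 = 11.69
anchor → Form 2 (Cohort 2): y = (19.3/2.6)(11.69 − 14.7) + 42.6 = 20.3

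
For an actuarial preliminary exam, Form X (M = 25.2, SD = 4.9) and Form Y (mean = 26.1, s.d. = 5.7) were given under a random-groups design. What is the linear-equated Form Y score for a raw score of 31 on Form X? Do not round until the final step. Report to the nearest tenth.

Linear equating: y = (SD_Y/SD_X)(x − M_X) + M_Y
y = (5.7/4.9)(31 − 25.2) + 26.1
y = 1.163265 × 5.8 + 26.1 = 6.7469 + 26.1 = 32.8

32.8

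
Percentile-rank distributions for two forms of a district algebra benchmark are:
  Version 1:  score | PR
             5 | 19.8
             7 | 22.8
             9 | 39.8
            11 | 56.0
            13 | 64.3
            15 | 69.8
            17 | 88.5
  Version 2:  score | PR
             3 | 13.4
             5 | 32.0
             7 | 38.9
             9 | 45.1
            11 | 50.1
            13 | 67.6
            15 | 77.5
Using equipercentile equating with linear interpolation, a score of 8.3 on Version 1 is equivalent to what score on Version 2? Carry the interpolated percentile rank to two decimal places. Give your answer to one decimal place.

5.5

PR of 8.3 on Version 1: 22.8 + (8.3 − 7)/(9 − 7) × (39.8 − 22.8) = 33.85
On Version 2, PR 33.85 falls between score 5 (PR 32.0) and 7 (PR 38.9).
Interpolate: 5 + (33.85 − 32.0)/(38.9 − 32.0) × (7 − 5) = 5.5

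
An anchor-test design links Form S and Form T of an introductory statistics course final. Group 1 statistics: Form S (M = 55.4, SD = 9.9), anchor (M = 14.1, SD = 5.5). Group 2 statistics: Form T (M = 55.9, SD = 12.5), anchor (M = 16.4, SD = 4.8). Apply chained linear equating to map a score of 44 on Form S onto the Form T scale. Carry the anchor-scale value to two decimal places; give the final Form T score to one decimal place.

Form S → anchor (Group 1): v = (5.5/9.9)(44 − 55.4) + 14.1 = 7.77
anchor → Form T (Group 2): y = (12.5/4.8)(7.77 − 16.4) + 55.9 = 33.4

33.4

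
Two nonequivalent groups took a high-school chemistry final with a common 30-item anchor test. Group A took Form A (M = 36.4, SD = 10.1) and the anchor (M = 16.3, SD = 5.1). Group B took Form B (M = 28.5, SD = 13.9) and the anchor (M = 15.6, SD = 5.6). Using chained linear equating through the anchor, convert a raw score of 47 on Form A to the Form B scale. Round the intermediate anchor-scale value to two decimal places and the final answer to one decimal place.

Form A → anchor (Group A): v = (5.1/10.1)(47 − 36.4) + 16.3 = 21.65
anchor → Form B (Group B): y = (13.9/5.6)(21.65 − 15.6) + 28.5 = 43.5

43.5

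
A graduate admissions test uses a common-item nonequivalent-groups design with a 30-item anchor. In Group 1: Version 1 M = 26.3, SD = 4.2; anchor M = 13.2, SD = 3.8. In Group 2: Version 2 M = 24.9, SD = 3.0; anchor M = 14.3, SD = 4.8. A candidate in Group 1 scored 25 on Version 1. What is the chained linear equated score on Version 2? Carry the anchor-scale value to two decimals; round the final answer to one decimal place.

23.5

Version 1 → anchor (Group 1): v = (3.8/4.2)(25 − 26.3) + 13.2 = 12.02
anchor → Version 2 (Group 2): y = (3.0/4.8)(12.02 − 14.3) + 24.9 = 23.5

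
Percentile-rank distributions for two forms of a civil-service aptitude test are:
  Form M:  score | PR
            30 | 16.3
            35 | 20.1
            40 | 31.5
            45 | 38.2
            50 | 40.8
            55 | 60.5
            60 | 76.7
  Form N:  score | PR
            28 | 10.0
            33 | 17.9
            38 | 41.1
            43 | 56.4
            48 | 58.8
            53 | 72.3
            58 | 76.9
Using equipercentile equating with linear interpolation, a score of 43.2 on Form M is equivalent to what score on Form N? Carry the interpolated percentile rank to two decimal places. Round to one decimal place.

PR of 43.2 on Form M: 31.5 + (43.2 − 40)/(45 − 40) × (38.2 − 31.5) = 35.79
On Form N, PR 35.79 falls between score 33 (PR 17.9) and 38 (PR 41.1).
Interpolate: 33 + (35.79 − 17.9)/(41.1 − 17.9) × (38 − 33) = 36.9

36.9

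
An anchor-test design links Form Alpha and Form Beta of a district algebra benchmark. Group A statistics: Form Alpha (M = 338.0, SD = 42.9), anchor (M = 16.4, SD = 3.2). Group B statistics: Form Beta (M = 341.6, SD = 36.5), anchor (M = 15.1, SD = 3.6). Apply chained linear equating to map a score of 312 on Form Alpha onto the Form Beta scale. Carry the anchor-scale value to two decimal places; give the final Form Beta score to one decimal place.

Form Alpha → anchor (Group A): v = (3.2/42.9)(312 − 338.0) + 16.4 = 14.46
anchor → Form Beta (Group B): y = (36.5/3.6)(14.46 − 15.1) + 341.6 = 335.1

335.1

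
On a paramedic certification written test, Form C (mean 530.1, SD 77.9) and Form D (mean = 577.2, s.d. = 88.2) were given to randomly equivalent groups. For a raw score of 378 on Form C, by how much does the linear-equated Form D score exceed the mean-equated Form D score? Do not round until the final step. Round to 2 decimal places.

-20.11

Mean-equated: 378 + (577.2 − 530.1) = 425.10
Linear-equated: (88.2/77.9)(378 − 530.1) + 577.2 = 404.989
Difference = 404.989 − 425.10 = -20.11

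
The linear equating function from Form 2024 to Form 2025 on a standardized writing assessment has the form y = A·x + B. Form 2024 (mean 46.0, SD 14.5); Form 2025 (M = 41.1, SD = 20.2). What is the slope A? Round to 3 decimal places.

1.393

A = SD_Y / SD_X = 20.2 / 14.5 = 1.393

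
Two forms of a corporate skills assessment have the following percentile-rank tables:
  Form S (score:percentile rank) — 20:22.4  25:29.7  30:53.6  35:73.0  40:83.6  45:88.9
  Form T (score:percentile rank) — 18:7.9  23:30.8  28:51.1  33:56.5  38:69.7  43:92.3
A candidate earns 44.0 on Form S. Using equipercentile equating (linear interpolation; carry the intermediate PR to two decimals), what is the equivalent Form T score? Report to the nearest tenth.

PR of 44.0 on Form S: 83.6 + (44.0 − 40)/(45 − 40) × (88.9 − 83.6) = 87.84
On Form T, PR 87.84 falls between score 38 (PR 69.7) and 43 (PR 92.3).
Interpolate: 38 + (87.84 − 69.7)/(92.3 − 69.7) × (43 − 38) = 42.0

42.0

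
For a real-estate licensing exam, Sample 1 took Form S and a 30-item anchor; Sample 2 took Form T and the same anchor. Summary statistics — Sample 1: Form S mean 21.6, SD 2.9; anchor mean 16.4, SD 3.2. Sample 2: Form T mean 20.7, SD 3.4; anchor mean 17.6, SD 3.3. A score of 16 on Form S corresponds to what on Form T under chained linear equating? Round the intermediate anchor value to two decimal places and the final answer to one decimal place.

Form S → anchor (Sample 1): v = (3.2/2.9)(16 − 21.6) + 16.4 = 10.22
anchor → Form T (Sample 2): y = (3.4/3.3)(10.22 − 17.6) + 20.7 = 13.1

13.1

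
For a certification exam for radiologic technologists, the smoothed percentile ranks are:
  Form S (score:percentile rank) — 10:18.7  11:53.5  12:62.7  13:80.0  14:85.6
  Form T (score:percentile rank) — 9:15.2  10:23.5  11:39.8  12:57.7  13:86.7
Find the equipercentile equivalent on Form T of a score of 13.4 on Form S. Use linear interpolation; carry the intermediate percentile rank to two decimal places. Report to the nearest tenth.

12.8

PR of 13.4 on Form S: 80.0 + (13.4 − 13)/(14 − 13) × (85.6 − 80.0) = 82.24
On Form T, PR 82.24 falls between score 12 (PR 57.7) and 13 (PR 86.7).
Interpolate: 12 + (82.24 − 57.7)/(86.7 − 57.7) × (13 − 12) = 12.8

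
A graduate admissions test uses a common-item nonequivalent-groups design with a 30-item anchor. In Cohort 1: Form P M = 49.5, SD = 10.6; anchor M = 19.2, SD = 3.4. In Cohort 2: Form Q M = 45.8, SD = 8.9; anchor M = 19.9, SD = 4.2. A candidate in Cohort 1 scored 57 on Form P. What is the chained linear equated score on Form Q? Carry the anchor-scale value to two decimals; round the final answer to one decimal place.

Form P → anchor (Cohort 1): v = (3.4/10.6)(57 − 49.5) + 19.2 = 21.61
anchor → Form Q (Cohort 2): y = (8.9/4.2)(21.61 − 19.9) + 45.8 = 49.4

49.4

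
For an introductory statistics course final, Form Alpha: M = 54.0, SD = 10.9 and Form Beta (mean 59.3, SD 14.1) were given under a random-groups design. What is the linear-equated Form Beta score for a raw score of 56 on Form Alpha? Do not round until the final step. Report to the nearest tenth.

Linear equating: y = (SD_Y/SD_X)(x − M_X) + M_Y
y = (14.1/10.9)(56 − 54.0) + 59.3
y = 1.293578 × 2.0 + 59.3 = 2.5872 + 59.3 = 61.9

61.9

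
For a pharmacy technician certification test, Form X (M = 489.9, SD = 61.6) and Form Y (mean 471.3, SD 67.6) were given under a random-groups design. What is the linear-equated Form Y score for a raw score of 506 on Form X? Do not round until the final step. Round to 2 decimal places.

Linear equating: y = (SD_Y/SD_X)(x − M_X) + M_Y
y = (67.6/61.6)(506 − 489.9) + 471.3
y = 1.097403 × 16.1 + 471.3 = 17.6682 + 471.3 = 488.97

488.97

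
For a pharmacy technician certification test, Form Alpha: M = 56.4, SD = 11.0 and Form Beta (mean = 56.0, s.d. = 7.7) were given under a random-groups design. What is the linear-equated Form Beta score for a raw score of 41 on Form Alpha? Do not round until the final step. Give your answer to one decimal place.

45.2

Linear equating: y = (SD_Y/SD_X)(x − M_X) + M_Y
y = (7.7/11.0)(41 − 56.4) + 56.0
y = 0.700000 × -15.4 + 56.0 = -10.7800 + 56.0 = 45.2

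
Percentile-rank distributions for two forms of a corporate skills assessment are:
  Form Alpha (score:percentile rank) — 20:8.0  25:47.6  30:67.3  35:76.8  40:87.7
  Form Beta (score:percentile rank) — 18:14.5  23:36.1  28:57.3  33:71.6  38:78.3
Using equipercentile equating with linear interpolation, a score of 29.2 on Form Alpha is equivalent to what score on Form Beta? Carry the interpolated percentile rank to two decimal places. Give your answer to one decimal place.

PR of 29.2 on Form Alpha: 47.6 + (29.2 − 25)/(30 − 25) × (67.3 − 47.6) = 64.15
On Form Beta, PR 64.15 falls between score 28 (PR 57.3) and 33 (PR 71.6).
Interpolate: 28 + (64.15 − 57.3)/(71.6 − 57.3) × (33 − 28) = 30.4

30.4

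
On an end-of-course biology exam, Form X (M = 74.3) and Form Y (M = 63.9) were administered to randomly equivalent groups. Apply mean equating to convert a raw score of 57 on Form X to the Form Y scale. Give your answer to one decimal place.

Mean equating: y = x + (M_Y − M_X) = 57 + (63.9 − 74.3) = 46.6

46.6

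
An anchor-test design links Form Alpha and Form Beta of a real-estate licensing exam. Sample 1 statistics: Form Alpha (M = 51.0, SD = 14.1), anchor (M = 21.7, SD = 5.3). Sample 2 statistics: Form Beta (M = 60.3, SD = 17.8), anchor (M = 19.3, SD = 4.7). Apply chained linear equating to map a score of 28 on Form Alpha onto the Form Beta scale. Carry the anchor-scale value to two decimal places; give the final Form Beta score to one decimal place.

36.6

Form Alpha → anchor (Sample 1): v = (5.3/14.1)(28 − 51.0) + 21.7 = 13.05
anchor → Form Beta (Sample 2): y = (17.8/4.7)(13.05 − 19.3) + 60.3 = 36.6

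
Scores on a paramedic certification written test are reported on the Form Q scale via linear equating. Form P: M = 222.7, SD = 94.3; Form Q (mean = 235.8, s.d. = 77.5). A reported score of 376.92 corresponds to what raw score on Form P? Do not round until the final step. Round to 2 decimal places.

Invert y = (SD_Y/SD_X)(x − M_X) + M_Y:
x = (SD_X/SD_Y)(y − M_Y) + M_X = (94.3/77.5)(376.92 − 235.8) + 222.7
x = 1.216774 × 141.120 + 222.7 = 394.41

394.41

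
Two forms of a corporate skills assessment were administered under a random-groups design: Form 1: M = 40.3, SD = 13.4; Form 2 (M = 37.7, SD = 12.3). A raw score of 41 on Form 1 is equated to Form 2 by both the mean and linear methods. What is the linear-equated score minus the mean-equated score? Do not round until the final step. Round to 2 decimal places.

-0.06

Mean-equated: 41 + (37.7 − 40.3) = 38.40
Linear-equated: (12.3/13.4)(41 − 40.3) + 37.7 = 38.343
Difference = 38.343 − 38.40 = -0.06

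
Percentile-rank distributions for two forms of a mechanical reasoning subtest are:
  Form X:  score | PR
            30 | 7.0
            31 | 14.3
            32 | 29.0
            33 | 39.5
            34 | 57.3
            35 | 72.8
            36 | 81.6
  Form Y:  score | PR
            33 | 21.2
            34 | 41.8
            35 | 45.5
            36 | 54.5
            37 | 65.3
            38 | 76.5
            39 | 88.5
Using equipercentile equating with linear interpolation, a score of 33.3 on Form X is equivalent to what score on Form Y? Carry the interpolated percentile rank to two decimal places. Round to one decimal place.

34.8

PR of 33.3 on Form X: 39.5 + (33.3 − 33)/(34 − 33) × (57.3 − 39.5) = 44.84
On Form Y, PR 44.84 falls between score 34 (PR 41.8) and 35 (PR 45.5).
Interpolate: 34 + (44.84 − 41.8)/(45.5 − 41.8) × (35 − 34) = 34.8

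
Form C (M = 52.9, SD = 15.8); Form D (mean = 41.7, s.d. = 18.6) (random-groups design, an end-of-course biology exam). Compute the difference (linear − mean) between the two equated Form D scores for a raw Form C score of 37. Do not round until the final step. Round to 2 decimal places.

Mean-equated: 37 + (41.7 − 52.9) = 25.80
Linear-equated: (18.6/15.8)(37 − 52.9) + 41.7 = 22.982
Difference = 22.982 − 25.80 = -2.82

-2.82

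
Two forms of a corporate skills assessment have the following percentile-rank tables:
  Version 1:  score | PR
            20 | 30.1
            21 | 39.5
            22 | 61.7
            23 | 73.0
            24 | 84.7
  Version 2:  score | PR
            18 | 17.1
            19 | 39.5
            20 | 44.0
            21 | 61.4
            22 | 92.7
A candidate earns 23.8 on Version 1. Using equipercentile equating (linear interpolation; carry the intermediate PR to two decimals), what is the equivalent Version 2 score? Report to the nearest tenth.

PR of 23.8 on Version 1: 73.0 + (23.8 − 23)/(24 − 23) × (84.7 − 73.0) = 82.36
On Version 2, PR 82.36 falls between score 21 (PR 61.4) and 22 (PR 92.7).
Interpolate: 21 + (82.36 − 61.4)/(92.7 − 61.4) × (22 − 21) = 21.7

21.7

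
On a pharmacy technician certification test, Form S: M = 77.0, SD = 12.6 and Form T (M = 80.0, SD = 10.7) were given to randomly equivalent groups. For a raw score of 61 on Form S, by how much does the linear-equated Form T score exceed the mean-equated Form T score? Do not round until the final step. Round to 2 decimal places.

2.41

Mean-equated: 61 + (80.0 − 77.0) = 64.00
Linear-equated: (10.7/12.6)(61 − 77.0) + 80.0 = 66.413
Difference = 66.413 − 64.00 = 2.41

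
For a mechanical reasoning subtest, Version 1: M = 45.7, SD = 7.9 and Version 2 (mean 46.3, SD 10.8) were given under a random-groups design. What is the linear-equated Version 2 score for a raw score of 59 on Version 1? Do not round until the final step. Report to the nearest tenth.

Linear equating: y = (SD_Y/SD_X)(x − M_X) + M_Y
y = (10.8/7.9)(59 − 45.7) + 46.3
y = 1.367089 × 13.3 + 46.3 = 18.1823 + 46.3 = 64.5

64.5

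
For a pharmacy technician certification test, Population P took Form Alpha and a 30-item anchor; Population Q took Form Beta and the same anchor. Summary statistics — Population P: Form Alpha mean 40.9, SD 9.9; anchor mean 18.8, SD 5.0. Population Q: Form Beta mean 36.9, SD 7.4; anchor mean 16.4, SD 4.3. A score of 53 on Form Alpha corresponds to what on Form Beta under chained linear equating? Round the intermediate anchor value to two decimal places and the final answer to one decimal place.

51.5

Form Alpha → anchor (Population P): v = (5.0/9.9)(53 − 40.9) + 18.8 = 24.91
anchor → Form Beta (Population Q): y = (7.4/4.3)(24.91 − 16.4) + 36.9 = 51.5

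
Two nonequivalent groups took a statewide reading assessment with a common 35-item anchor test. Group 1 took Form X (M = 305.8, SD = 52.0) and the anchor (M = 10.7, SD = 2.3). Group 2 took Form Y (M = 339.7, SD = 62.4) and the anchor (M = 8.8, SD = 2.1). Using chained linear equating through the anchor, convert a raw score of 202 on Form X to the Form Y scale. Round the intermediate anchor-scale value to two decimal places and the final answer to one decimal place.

259.8

Form X → anchor (Group 1): v = (2.3/52.0)(202 − 305.8) + 10.7 = 6.11
anchor → Form Y (Group 2): y = (62.4/2.1)(6.11 − 8.8) + 339.7 = 259.8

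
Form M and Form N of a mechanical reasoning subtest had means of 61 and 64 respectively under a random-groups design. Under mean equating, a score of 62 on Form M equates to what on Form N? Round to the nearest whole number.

65

Mean equating: y = x + (M_Y − M_X) = 62 + (64 − 61) = 65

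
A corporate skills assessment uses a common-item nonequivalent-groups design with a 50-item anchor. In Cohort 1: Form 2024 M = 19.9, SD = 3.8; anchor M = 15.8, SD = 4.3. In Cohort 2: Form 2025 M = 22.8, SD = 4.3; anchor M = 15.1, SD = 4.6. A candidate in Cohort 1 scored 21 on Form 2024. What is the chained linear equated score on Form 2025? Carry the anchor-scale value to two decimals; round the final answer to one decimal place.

24.6

Form 2024 → anchor (Cohort 1): v = (4.3/3.8)(21 − 19.9) + 15.8 = 17.04
anchor → Form 2025 (Cohort 2): y = (4.3/4.6)(17.04 − 15.1) + 22.8 = 24.6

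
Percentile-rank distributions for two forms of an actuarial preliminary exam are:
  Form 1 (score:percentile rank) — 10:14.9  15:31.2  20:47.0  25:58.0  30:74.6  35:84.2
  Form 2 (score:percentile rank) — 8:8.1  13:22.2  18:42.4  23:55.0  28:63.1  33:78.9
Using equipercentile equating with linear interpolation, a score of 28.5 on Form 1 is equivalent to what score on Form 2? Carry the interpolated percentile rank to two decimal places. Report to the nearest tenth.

30.1

PR of 28.5 on Form 1: 58.0 + (28.5 − 25)/(30 − 25) × (74.6 − 58.0) = 69.62
On Form 2, PR 69.62 falls between score 28 (PR 63.1) and 33 (PR 78.9).
Interpolate: 28 + (69.62 − 63.1)/(78.9 − 63.1) × (33 − 28) = 30.1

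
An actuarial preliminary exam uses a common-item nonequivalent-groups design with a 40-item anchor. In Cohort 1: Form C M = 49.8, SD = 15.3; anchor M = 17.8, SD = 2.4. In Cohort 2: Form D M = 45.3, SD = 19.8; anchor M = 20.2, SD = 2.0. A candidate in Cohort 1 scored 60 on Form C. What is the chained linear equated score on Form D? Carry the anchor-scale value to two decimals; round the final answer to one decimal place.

37.4

Form C → anchor (Cohort 1): v = (2.4/15.3)(60 − 49.8) + 17.8 = 19.40
anchor → Form D (Cohort 2): y = (19.8/2.0)(19.40 − 20.2) + 45.3 = 37.4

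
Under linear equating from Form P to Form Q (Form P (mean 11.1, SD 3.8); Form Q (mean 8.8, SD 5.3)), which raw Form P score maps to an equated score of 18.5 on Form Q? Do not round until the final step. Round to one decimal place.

18.1

Invert y = (SD_Y/SD_X)(x − M_X) + M_Y:
x = (SD_X/SD_Y)(y − M_Y) + M_X = (3.8/5.3)(18.5 − 8.8) + 11.1
x = 0.716981 × 9.700 + 11.1 = 18.1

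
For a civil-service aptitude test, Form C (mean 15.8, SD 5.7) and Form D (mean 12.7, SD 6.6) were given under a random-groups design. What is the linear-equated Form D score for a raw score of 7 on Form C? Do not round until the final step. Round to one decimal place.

Linear equating: y = (SD_Y/SD_X)(x − M_X) + M_Y
y = (6.6/5.7)(7 − 15.8) + 12.7
y = 1.157895 × -8.8 + 12.7 = -10.1895 + 12.7 = 2.5

2.5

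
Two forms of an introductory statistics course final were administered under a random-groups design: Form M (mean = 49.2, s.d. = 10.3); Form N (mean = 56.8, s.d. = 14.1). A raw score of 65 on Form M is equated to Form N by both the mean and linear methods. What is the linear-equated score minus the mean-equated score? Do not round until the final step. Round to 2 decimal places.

5.83

Mean-equated: 65 + (56.8 − 49.2) = 72.60
Linear-equated: (14.1/10.3)(65 − 49.2) + 56.8 = 78.429
Difference = 78.429 − 72.60 = 5.83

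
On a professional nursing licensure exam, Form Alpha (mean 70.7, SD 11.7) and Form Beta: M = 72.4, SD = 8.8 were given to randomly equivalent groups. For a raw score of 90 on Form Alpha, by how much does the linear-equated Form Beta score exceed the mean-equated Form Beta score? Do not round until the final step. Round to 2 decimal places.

-4.78

Mean-equated: 90 + (72.4 − 70.7) = 91.70
Linear-equated: (8.8/11.7)(90 − 70.7) + 72.4 = 86.916
Difference = 86.916 − 91.70 = -4.78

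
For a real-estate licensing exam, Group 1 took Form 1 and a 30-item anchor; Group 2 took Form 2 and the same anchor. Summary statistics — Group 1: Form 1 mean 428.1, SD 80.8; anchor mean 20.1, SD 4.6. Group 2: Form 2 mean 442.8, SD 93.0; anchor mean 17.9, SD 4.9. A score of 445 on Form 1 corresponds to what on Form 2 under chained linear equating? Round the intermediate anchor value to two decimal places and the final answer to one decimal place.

Form 1 → anchor (Group 1): v = (4.6/80.8)(445 − 428.1) + 20.1 = 21.06
anchor → Form 2 (Group 2): y = (93.0/4.9)(21.06 − 17.9) + 442.8 = 502.8

502.8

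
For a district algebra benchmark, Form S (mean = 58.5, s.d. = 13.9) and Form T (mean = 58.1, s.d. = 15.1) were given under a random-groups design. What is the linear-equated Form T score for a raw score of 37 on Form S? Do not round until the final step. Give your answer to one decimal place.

Linear equating: y = (SD_Y/SD_X)(x − M_X) + M_Y
y = (15.1/13.9)(37 − 58.5) + 58.1
y = 1.086331 × -21.5 + 58.1 = -23.3561 + 58.1 = 34.7

34.7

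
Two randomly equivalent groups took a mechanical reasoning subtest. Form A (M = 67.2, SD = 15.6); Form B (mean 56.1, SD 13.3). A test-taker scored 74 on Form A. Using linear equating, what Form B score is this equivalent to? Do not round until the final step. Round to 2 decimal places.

61.90

Linear equating: y = (SD_Y/SD_X)(x − M_X) + M_Y
y = (13.3/15.6)(74 − 67.2) + 56.1
y = 0.852564 × 6.8 + 56.1 = 5.7974 + 56.1 = 61.90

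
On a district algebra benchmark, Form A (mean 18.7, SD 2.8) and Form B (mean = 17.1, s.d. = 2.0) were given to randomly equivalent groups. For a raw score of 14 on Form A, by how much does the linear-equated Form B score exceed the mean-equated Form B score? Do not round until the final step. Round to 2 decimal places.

1.34

Mean-equated: 14 + (17.1 − 18.7) = 12.40
Linear-equated: (2.0/2.8)(14 − 18.7) + 17.1 = 13.743
Difference = 13.743 − 12.40 = 1.34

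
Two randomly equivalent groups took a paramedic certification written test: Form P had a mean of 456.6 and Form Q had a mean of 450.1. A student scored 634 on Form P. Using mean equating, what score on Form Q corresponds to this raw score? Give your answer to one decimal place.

627.5

Mean equating: y = x + (M_Y − M_X) = 634 + (450.1 − 456.6) = 627.5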